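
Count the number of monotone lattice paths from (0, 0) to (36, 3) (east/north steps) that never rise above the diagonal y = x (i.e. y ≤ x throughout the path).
Number of paths = 8398

By the reflection principle (André's argument), the number of monotone paths to (36, 3) with n ≤ m that never go above y = x is C(39, 36) − C(39, 37) = 9139 − 741 = 8398.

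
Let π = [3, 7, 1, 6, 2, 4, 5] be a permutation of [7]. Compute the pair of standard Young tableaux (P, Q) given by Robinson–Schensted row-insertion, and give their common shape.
P = [1, 2, 4, 5] / [3, 6] / [7];  Q = [1, 2, 6, 7] / [3, 4] / [5];  common shape = (4, 2, 1)

Row-insert the values π_1, π_2, … into P one at a time, bumping the leftmost entry strictly greater than the inserted value down to the next row. The recording tableau Q records, in position (i, j), the step at which that cell was added to P.
  Insert 3 (step 1): P = [3];  Q = [1]
  Insert 7 (step 2): P = [3, 7];  Q = [1, 2]
  Insert 1 (step 3): P = [1, 7] / [3];  Q = [1, 2] / [3]
  Insert 6 (step 4): P = [1, 6] / [3, 7];  Q = [1, 2] / [3, 4]
  Insert 2 (step 5): P = [1, 2] / [3, 6] / [7];  Q = [1, 2] / [3, 4] / [5]
  Insert 4 (step 6): P = [1, 2, 4] / [3, 6] / [7];  Q = [1, 2, 6] / [3, 4] / [5]
  Insert 5 (step 7): P = [1, 2, 4, 5] / [3, 6] / [7];  Q = [1, 2, 6, 7] / [3, 4] / [5]
Final shape: (4, 2, 1).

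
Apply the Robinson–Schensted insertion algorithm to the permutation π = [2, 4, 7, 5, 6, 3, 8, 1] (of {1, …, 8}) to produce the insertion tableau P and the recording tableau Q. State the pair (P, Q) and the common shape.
P = [1, 3, 5, 6, 8] / [2] / [4] / [7];  Q = [1, 2, 3, 5, 7] / [4] / [6] / [8];  common shape = (5, 1, 1, 1)

Row-insert the values π_1, π_2, … into P one at a time, bumping the leftmost entry strictly greater than the inserted value down to the next row. The recording tableau Q records, in position (i, j), the step at which that cell was added to P.
  Insert 2 (step 1): P = [2];  Q = [1]
  Insert 4 (step 2): P = [2, 4];  Q = [1, 2]
  Insert 7 (step 3): P = [2, 4, 7];  Q = [1, 2, 3]
  Insert 5 (step 4): P = [2, 4, 5] / [7];  Q = [1, 2, 3] / [4]
  Insert 6 (step 5): P = [2, 4, 5, 6] / [7];  Q = [1, 2, 3, 5] / [4]
  Insert 3 (step 6): P = [2, 3, 5, 6] / [4] / [7];  Q = [1, 2, 3, 5] / [4] / [6]
  Insert 8 (step 7): P = [2, 3, 5, 6, 8] / [4] / [7];  Q = [1, 2, 3, 5, 7] / [4] / [6]
  Insert 1 (step 8): P = [1, 3, 5, 6, 8] / [2] / [4] / [7];  Q = [1, 2, 3, 5, 7] / [4] / [6] / [8]
Final shape: (5, 1, 1, 1).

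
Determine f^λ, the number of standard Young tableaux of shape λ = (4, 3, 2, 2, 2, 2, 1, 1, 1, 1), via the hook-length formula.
# SYT of shape (4, 3, 2, 2, 2, 2, 1, 1, 1, 1) = 3391500

Hook-length formula: f^λ = n! / Π hook(c), product over all cells c of the Young diagram. For λ = (4, 3, 2, 2, 2, 2, 1, 1, 1, 1), n = 19 boxes. Hook lengths by row (left-to-right, top-to-bottom): [13, 8, 3, 1]; [11, 6, 1]; [9, 4]; [8, 3]; [7, 2]; [6, 1]; [4]; [3]; [2]; [1]. Product of hooks = 35867639808. So f^λ = 19! / 35867639808 = 121645100408832000 / 35867639808 = 3391500.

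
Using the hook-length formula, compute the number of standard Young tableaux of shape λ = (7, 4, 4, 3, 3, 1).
# SYT of shape (7, 4, 4, 3, 3, 1) = 1792502712

Hook-length formula: f^λ = n! / Π hook(c), product over all cells c of the Young diagram. For λ = (7, 4, 4, 3, 3, 1), n = 22 boxes. Hook lengths by row (left-to-right, top-to-bottom): [12, 10, 9, 6, 3, 2, 1]; [8, 6, 5, 2]; [7, 5, 4, 1]; [5, 3, 2]; [4, 2, 1]; [1]. Product of hooks = 627056640000. So f^λ = 22! / 627056640000 = 1124000727777607680000 / 627056640000 = 1792502712.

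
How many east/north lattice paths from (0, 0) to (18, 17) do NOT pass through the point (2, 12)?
Number of paths = 4535715891

Total paths from (0, 0) to (18, 17): C(35, 18) = 4537567650. Paths through (2, 12): (paths (0, 0) → (2, 12)) × (paths (2, 12) → (18, 17)) = C(14, 2) · C(21, 16) = 91 · 20349 = 1851759. Avoidance count = 4537567650 − 1851759 = 4535715891.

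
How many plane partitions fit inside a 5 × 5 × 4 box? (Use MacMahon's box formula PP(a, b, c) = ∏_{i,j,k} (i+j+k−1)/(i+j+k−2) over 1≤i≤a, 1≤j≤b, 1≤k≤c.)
PP(5, 5, 4) = 16818516

Evaluate the triple product over i = 1..5, j = 1..5, k = 1..4. The factors are (2/1) · (3/2) · (4/3) · (5/4) · (3/2) · (4/3) · (5/4) · (6/5) · … (100 factors total). The numerators and denominators telescope so the product is an integer; carrying out the multiplication exactly gives PP(5, 5, 4) = 16818516.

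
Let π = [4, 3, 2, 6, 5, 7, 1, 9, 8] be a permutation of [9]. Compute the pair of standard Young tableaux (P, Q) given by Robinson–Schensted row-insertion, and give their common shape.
P = [1, 5, 7, 8] / [2, 6, 9] / [3] / [4];  Q = [1, 4, 6, 8] / [2, 5, 9] / [3] / [7];  common shape = (4, 3, 1, 1)

Row-insert the values π_1, π_2, … into P one at a time, bumping the leftmost entry strictly greater than the inserted value down to the next row. The recording tableau Q records, in position (i, j), the step at which that cell was added to P.
  Insert 4 (step 1): P = [4];  Q = [1]
  Insert 3 (step 2): P = [3] / [4];  Q = [1] / [2]
  Insert 2 (step 3): P = [2] / [3] / [4];  Q = [1] / [2] / [3]
  Insert 6 (step 4): P = [2, 6] / [3] / [4];  Q = [1, 4] / [2] / [3]
  Insert 5 (step 5): P = [2, 5] / [3, 6] / [4];  Q = [1, 4] / [2, 5] / [3]
  Insert 7 (step 6): P = [2, 5, 7] / [3, 6] / [4];  Q = [1, 4, 6] / [2, 5] / [3]
  Insert 1 (step 7): P = [1, 5, 7] / [2, 6] / [3] / [4];  Q = [1, 4, 6] / [2, 5] / [3] / [7]
  Insert 9 (step 8): P = [1, 5, 7, 9] / [2, 6] / [3] / [4];  Q = [1, 4, 6, 8] / [2, 5] / [3] / [7]
  Insert 8 (step 9): P = [1, 5, 7, 8] / [2, 6, 9] / [3] / [4];  Q = [1, 4, 6, 8] / [2, 5, 9] / [3] / [7]
Final shape: (4, 3, 1, 1).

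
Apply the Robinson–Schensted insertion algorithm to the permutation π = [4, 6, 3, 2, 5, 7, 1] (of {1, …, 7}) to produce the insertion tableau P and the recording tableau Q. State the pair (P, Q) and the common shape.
P = [1, 5, 7] / [2, 6] / [3] / [4];  Q = [1, 2, 6] / [3, 5] / [4] / [7];  common shape = (3, 2, 1, 1)

Row-insert the values π_1, π_2, … into P one at a time, bumping the leftmost entry strictly greater than the inserted value down to the next row. The recording tableau Q records, in position (i, j), the step at which that cell was added to P.
  Insert 4 (step 1): P = [4];  Q = [1]
  Insert 6 (step 2): P = [4, 6];  Q = [1, 2]
  Insert 3 (step 3): P = [3, 6] / [4];  Q = [1, 2] / [3]
  Insert 2 (step 4): P = [2, 6] / [3] / [4];  Q = [1, 2] / [3] / [4]
  Insert 5 (step 5): P = [2, 5] / [3, 6] / [4];  Q = [1, 2] / [3, 5] / [4]
  Insert 7 (step 6): P = [2, 5, 7] / [3, 6] / [4];  Q = [1, 2, 6] / [3, 5] / [4]
  Insert 1 (step 7): P = [1, 5, 7] / [2, 6] / [3] / [4];  Q = [1, 2, 6] / [3, 5] / [4] / [7]
Final shape: (3, 2, 1, 1).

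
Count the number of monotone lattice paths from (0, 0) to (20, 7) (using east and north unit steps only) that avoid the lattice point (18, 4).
Number of paths = 814880

Total paths from (0, 0) to (20, 7): C(27, 20) = 888030. Paths through (18, 4): (paths (0, 0) → (18, 4)) × (paths (18, 4) → (20, 7)) = C(22, 18) · C(5, 2) = 7315 · 10 = 73150. Avoidance count = 888030 − 73150 = 814880.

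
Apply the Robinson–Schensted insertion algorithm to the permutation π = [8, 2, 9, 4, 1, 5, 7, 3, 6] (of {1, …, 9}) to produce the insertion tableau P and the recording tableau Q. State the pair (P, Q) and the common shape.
P = [1, 3, 5, 6] / [2, 4, 7] / [8, 9];  Q = [1, 3, 6, 7] / [2, 4, 9] / [5, 8];  common shape = (4, 3, 2)

Row-insert the values π_1, π_2, … into P one at a time, bumping the leftmost entry strictly greater than the inserted value down to the next row. The recording tableau Q records, in position (i, j), the step at which that cell was added to P.
  Insert 8 (step 1): P = [8];  Q = [1]
  Insert 2 (step 2): P = [2] / [8];  Q = [1] / [2]
  Insert 9 (step 3): P = [2, 9] / [8];  Q = [1, 3] / [2]
  Insert 4 (step 4): P = [2, 4] / [8, 9];  Q = [1, 3] / [2, 4]
  Insert 1 (step 5): P = [1, 4] / [2, 9] / [8];  Q = [1, 3] / [2, 4] / [5]
  Insert 5 (step 6): P = [1, 4, 5] / [2, 9] / [8];  Q = [1, 3, 6] / [2, 4] / [5]
  Insert 7 (step 7): P = [1, 4, 5, 7] / [2, 9] / [8];  Q = [1, 3, 6, 7] / [2, 4] / [5]
  Insert 3 (step 8): P = [1, 3, 5, 7] / [2, 4] / [8, 9];  Q = [1, 3, 6, 7] / [2, 4] / [5, 8]
  Insert 6 (step 9): P = [1, 3, 5, 6] / [2, 4, 7] / [8, 9];  Q = [1, 3, 6, 7] / [2, 4, 9] / [5, 8]
Final shape: (4, 3, 2).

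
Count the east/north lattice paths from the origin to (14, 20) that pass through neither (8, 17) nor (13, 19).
Number of paths = 651802290

Inclusion–exclusion. Total paths: C(34, 14) = 1391975640. Through P₁: C(25, 8)·C(9, 6) = 90852300. Through P₂: C(32, 13)·C(2, 1) = 694747200. Since P₁ is strictly southwest of P₂, a monotone path through both must visit P₁ then P₂; paths through both = C(25, 8)·C(7, 5)·C(2, 1) = 45426150. Avoid both = 1391975640 − 90852300 − 694747200 + 45426150 = 651802290.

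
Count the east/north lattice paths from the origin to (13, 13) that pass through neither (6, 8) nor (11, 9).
Number of paths = 5773094

Inclusion–exclusion. Total paths: C(26, 13) = 10400600. Through P₁: C(14, 6)·C(12, 7) = 2378376. Through P₂: C(20, 11)·C(6, 2) = 2519400. Since P₁ is strictly southwest of P₂, a monotone path through both must visit P₁ then P₂; paths through both = C(14, 6)·C(6, 5)·C(6, 2) = 270270. Avoid both = 10400600 − 2378376 − 2519400 + 270270 = 5773094.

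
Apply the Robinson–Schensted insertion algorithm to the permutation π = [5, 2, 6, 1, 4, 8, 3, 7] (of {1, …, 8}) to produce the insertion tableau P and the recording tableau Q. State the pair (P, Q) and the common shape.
P = [1, 3, 7] / [2, 4, 8] / [5, 6];  Q = [1, 3, 6] / [2, 5, 8] / [4, 7];  common shape = (3, 3, 2)

Row-insert the values π_1, π_2, … into P one at a time, bumping the leftmost entry strictly greater than the inserted value down to the next row. The recording tableau Q records, in position (i, j), the step at which that cell was added to P.
  Insert 5 (step 1): P = [5];  Q = [1]
  Insert 2 (step 2): P = [2] / [5];  Q = [1] / [2]
  Insert 6 (step 3): P = [2, 6] / [5];  Q = [1, 3] / [2]
  Insert 1 (step 4): P = [1, 6] / [2] / [5];  Q = [1, 3] / [2] / [4]
  Insert 4 (step 5): P = [1, 4] / [2, 6] / [5];  Q = [1, 3] / [2, 5] / [4]
  Insert 8 (step 6): P = [1, 4, 8] / [2, 6] / [5];  Q = [1, 3, 6] / [2, 5] / [4]
  Insert 3 (step 7): P = [1, 3, 8] / [2, 4] / [5, 6];  Q = [1, 3, 6] / [2, 5] / [4, 7]
  Insert 7 (step 8): P = [1, 3, 7] / [2, 4, 8] / [5, 6];  Q = [1, 3, 6] / [2, 5, 8] / [4, 7]
Final shape: (3, 3, 2).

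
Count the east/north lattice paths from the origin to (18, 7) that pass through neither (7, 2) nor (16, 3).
Number of paths = 314317

Inclusion–exclusion. Total paths: C(25, 18) = 480700. Through P₁: C(9, 7)·C(16, 11) = 157248. Through P₂: C(19, 16)·C(6, 2) = 14535. Since P₁ is strictly southwest of P₂, a monotone path through both must visit P₁ then P₂; paths through both = C(9, 7)·C(10, 9)·C(6, 2) = 5400. Avoid both = 480700 − 157248 − 14535 + 5400 = 314317.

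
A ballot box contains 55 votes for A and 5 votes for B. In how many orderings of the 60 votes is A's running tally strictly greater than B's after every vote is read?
Strict-lead orderings = 4551260

Total orderings of the 60 votes with 55 for A: C(60, 55) = 5461512. By the Bertrand ballot formula (Cycle Lemma / reflection principle), the number of orderings in which A is strictly ahead of B throughout is (p − q)/(p + q) · C(p + q, p) = (55 − 5)/(55 + 5) · 5461512 = 4551260.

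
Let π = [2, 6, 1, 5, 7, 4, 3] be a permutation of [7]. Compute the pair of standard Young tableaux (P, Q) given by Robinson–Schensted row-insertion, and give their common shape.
P = [1, 3, 7] / [2, 4] / [5] / [6];  Q = [1, 2, 5] / [3, 4] / [6] / [7];  common shape = (3, 2, 1, 1)

Row-insert the values π_1, π_2, … into P one at a time, bumping the leftmost entry strictly greater than the inserted value down to the next row. The recording tableau Q records, in position (i, j), the step at which that cell was added to P.
  Insert 2 (step 1): P = [2];  Q = [1]
  Insert 6 (step 2): P = [2, 6];  Q = [1, 2]
  Insert 1 (step 3): P = [1, 6] / [2];  Q = [1, 2] / [3]
  Insert 5 (step 4): P = [1, 5] / [2, 6];  Q = [1, 2] / [3, 4]
  Insert 7 (step 5): P = [1, 5, 7] / [2, 6];  Q = [1, 2, 5] / [3, 4]
  Insert 4 (step 6): P = [1, 4, 7] / [2, 5] / [6];  Q = [1, 2, 5] / [3, 4] / [6]
  Insert 3 (step 7): P = [1, 3, 7] / [2, 4] / [5] / [6];  Q = [1, 2, 5] / [3, 4] / [6] / [7]
Final shape: (3, 2, 1, 1).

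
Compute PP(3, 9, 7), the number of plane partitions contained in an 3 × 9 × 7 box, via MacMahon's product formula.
PP(3, 9, 7) = 24584605760

Evaluate the triple product over i = 1..3, j = 1..9, k = 1..7. The factors are (2/1) · (3/2) · (4/3) · (5/4) · (6/5) · (7/6) · (8/7) · (3/2) · … (189 factors total). The numerators and denominators telescope so the product is an integer; carrying out the multiplication exactly gives PP(3, 9, 7) = 24584605760.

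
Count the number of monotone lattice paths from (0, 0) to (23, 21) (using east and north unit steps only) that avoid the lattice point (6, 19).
Number of paths = 2012586115980

Total paths from (0, 0) to (23, 21): C(44, 23) = 2012616400080. Paths through (6, 19): (paths (0, 0) → (6, 19)) × (paths (6, 19) → (23, 21)) = C(25, 6) · C(19, 17) = 177100 · 171 = 30284100. Avoidance count = 2012616400080 − 30284100 = 2012586115980.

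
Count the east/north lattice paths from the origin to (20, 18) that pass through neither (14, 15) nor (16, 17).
Number of paths = 23555812020

Inclusion–exclusion. Total paths: C(38, 20) = 33578000610. Through P₁: C(29, 14)·C(9, 6) = 6514935840. Through P₂: C(33, 16)·C(5, 4) = 5834015550. Since P₁ is strictly southwest of P₂, a monotone path through both must visit P₁ then P₂; paths through both = C(29, 14)·C(4, 2)·C(5, 4) = 2326762800. Avoid both = 33578000610 − 6514935840 − 5834015550 + 2326762800 = 23555812020.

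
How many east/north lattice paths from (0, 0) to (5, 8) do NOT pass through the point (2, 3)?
Number of paths = 727

Total paths from (0, 0) to (5, 8): C(13, 5) = 1287. Paths through (2, 3): (paths (0, 0) → (2, 3)) × (paths (2, 3) → (5, 8)) = C(5, 2) · C(8, 3) = 10 · 56 = 560. Avoidance count = 1287 − 560 = 727.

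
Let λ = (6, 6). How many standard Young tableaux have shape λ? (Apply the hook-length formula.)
# SYT of shape (6, 6) = 132

Hook-length formula: f^λ = n! / Π hook(c), product over all cells c of the Young diagram. For λ = (6, 6), n = 12 boxes. Hook lengths by row (left-to-right, top-to-bottom): [7, 6, 5, 4, 3, 2]; [6, 5, 4, 3, 2, 1]. Product of hooks = 3628800. So f^λ = 12! / 3628800 = 479001600 / 3628800 = 132.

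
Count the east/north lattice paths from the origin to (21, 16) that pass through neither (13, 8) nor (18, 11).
Number of paths = 8957554770

Inclusion–exclusion. Total paths: C(37, 21) = 12875774670. Through P₁: C(21, 13)·C(16, 8) = 2618916300. Through P₂: C(29, 18)·C(8, 3) = 1937448240. Since P₁ is strictly southwest of P₂, a monotone path through both must visit P₁ then P₂; paths through both = C(21, 13)·C(8, 5)·C(8, 3) = 638144640. Avoid both = 12875774670 − 2618916300 − 1937448240 + 638144640 = 8957554770.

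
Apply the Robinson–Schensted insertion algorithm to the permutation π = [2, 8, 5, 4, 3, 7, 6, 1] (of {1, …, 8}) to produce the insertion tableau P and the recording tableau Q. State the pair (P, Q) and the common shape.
P = [1, 3, 6] / [2, 7] / [4] / [5] / [8];  Q = [1, 2, 6] / [3, 7] / [4] / [5] / [8];  common shape = (3, 2, 1, 1, 1)

Row-insert the values π_1, π_2, … into P one at a time, bumping the leftmost entry strictly greater than the inserted value down to the next row. The recording tableau Q records, in position (i, j), the step at which that cell was added to P.
  Insert 2 (step 1): P = [2];  Q = [1]
  Insert 8 (step 2): P = [2, 8];  Q = [1, 2]
  Insert 5 (step 3): P = [2, 5] / [8];  Q = [1, 2] / [3]
  Insert 4 (step 4): P = [2, 4] / [5] / [8];  Q = [1, 2] / [3] / [4]
  Insert 3 (step 5): P = [2, 3] / [4] / [5] / [8];  Q = [1, 2] / [3] / [4] / [5]
  Insert 7 (step 6): P = [2, 3, 7] / [4] / [5] / [8];  Q = [1, 2, 6] / [3] / [4] / [5]
  Insert 6 (step 7): P = [2, 3, 6] / [4, 7] / [5] / [8];  Q = [1, 2, 6] / [3, 7] / [4] / [5]
  Insert 1 (step 8): P = [1, 3, 6] / [2, 7] / [4] / [5] / [8];  Q = [1, 2, 6] / [3, 7] / [4] / [5] / [8]
Final shape: (3, 2, 1, 1, 1).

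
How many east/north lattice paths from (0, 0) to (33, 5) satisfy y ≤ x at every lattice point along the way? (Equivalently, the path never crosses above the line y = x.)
Number of paths = 428127

By the reflection principle (André's argument), the number of monotone paths to (33, 5) with n ≤ m that never go above y = x is C(38, 33) − C(38, 34) = 501942 − 73815 = 428127.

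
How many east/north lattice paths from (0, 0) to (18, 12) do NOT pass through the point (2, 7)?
Number of paths = 85760661

Total paths from (0, 0) to (18, 12): C(30, 18) = 86493225. Paths through (2, 7): (paths (0, 0) → (2, 7)) × (paths (2, 7) → (18, 12)) = C(9, 2) · C(21, 16) = 36 · 20349 = 732564. Avoidance count = 86493225 − 732564 = 85760661.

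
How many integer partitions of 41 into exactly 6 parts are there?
p(41, 6 parts) = 2172

Partitions of n into exactly k parts are in bijection with partitions of n − k into at most k parts (subtract 1 from each part). So p(41, exactly 6) = p(35, parts ≤ 6). Computing via the recurrence p(m, j) = p(m, j−1) + p(m−j, j) gives 2172.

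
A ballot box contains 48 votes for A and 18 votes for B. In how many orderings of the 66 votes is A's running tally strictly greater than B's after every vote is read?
Strict-lead orderings = 3113161853938500

Total orderings of the 66 votes with 48 for A: C(66, 48) = 6848956078664700. By the Bertrand ballot formula (Cycle Lemma / reflection principle), the number of orderings in which A is strictly ahead of B throughout is (p − q)/(p + q) · C(p + q, p) = (48 − 18)/(48 + 18) · 6848956078664700 = 3113161853938500.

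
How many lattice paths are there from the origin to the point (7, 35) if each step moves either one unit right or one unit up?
Number of paths = 26978328

A monotone lattice path from (0, 0) to (7, 35) consists of 7 east steps and 35 north steps in some order, so it is determined by which 7 of the 42 steps are east. The count is C(42, 7) = 26978328.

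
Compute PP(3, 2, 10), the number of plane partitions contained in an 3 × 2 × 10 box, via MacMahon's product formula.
PP(3, 2, 10) = 26026

Evaluate the triple product over i = 1..3, j = 1..2, k = 1..10. The factors are (2/1) · (3/2) · (4/3) · (5/4) · (6/5) · (7/6) · (8/7) · (9/8) · … (60 factors total). The numerators and denominators telescope so the product is an integer; carrying out the multiplication exactly gives PP(3, 2, 10) = 26026.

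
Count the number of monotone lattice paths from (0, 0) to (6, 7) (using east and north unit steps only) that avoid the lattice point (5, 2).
Number of paths = 1590

Total paths from (0, 0) to (6, 7): C(13, 6) = 1716. Paths through (5, 2): (paths (0, 0) → (5, 2)) × (paths (5, 2) → (6, 7)) = C(7, 5) · C(6, 1) = 21 · 6 = 126. Avoidance count = 1716 − 126 = 1590.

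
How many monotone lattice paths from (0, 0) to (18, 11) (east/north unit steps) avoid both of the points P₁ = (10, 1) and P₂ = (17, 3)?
Number of paths = 34109256

Inclusion–exclusion. Total paths: C(29, 18) = 34597290. Through P₁: C(11, 10)·C(18, 8) = 481338. Through P₂: C(20, 17)·C(9, 1) = 10260. Since P₁ is strictly southwest of P₂, a monotone path through both must visit P₁ then P₂; paths through both = C(11, 10)·C(9, 7)·C(9, 1) = 3564. Avoid both = 34597290 − 481338 − 10260 + 3564 = 34109256.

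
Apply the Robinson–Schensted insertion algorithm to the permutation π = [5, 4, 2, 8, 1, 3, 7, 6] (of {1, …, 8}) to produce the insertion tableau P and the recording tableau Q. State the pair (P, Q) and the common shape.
P = [1, 3, 6] / [2, 7] / [4, 8] / [5];  Q = [1, 4, 7] / [2, 6] / [3, 8] / [5];  common shape = (3, 2, 2, 1)

Row-insert the values π_1, π_2, … into P one at a time, bumping the leftmost entry strictly greater than the inserted value down to the next row. The recording tableau Q records, in position (i, j), the step at which that cell was added to P.
  Insert 5 (step 1): P = [5];  Q = [1]
  Insert 4 (step 2): P = [4] / [5];  Q = [1] / [2]
  Insert 2 (step 3): P = [2] / [4] / [5];  Q = [1] / [2] / [3]
  Insert 8 (step 4): P = [2, 8] / [4] / [5];  Q = [1, 4] / [2] / [3]
  Insert 1 (step 5): P = [1, 8] / [2] / [4] / [5];  Q = [1, 4] / [2] / [3] / [5]
  Insert 3 (step 6): P = [1, 3] / [2, 8] / [4] / [5];  Q = [1, 4] / [2, 6] / [3] / [5]
  Insert 7 (step 7): P = [1, 3, 7] / [2, 8] / [4] / [5];  Q = [1, 4, 7] / [2, 6] / [3] / [5]
  Insert 6 (step 8): P = [1, 3, 6] / [2, 7] / [4, 8] / [5];  Q = [1, 4, 7] / [2, 6] / [3, 8] / [5]
Final shape: (3, 2, 2, 1).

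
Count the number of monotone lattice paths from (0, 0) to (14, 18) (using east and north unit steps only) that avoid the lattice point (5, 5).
Number of paths = 346085760

Total paths from (0, 0) to (14, 18): C(32, 14) = 471435600. Paths through (5, 5): (paths (0, 0) → (5, 5)) × (paths (5, 5) → (14, 18)) = C(10, 5) · C(22, 9) = 252 · 497420 = 125349840. Avoidance count = 471435600 − 125349840 = 346085760.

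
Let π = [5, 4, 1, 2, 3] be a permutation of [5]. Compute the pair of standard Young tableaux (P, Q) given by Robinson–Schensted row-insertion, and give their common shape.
P = [1, 2, 3] / [4] / [5];  Q = [1, 4, 5] / [2] / [3];  common shape = (3, 1, 1)

Row-insert the values π_1, π_2, … into P one at a time, bumping the leftmost entry strictly greater than the inserted value down to the next row. The recording tableau Q records, in position (i, j), the step at which that cell was added to P.
  Insert 5 (step 1): P = [5];  Q = [1]
  Insert 4 (step 2): P = [4] / [5];  Q = [1] / [2]
  Insert 1 (step 3): P = [1] / [4] / [5];  Q = [1] / [2] / [3]
  Insert 2 (step 4): P = [1, 2] / [4] / [5];  Q = [1, 4] / [2] / [3]
  Insert 3 (step 5): P = [1, 2, 3] / [4] / [5];  Q = [1, 4, 5] / [2] / [3]
Final shape: (3, 1, 1).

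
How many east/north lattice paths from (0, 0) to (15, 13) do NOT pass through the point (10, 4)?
Number of paths = 35438158

Total paths from (0, 0) to (15, 13): C(28, 15) = 37442160. Paths through (10, 4): (paths (0, 0) → (10, 4)) × (paths (10, 4) → (15, 13)) = C(14, 10) · C(14, 5) = 1001 · 2002 = 2004002. Avoidance count = 37442160 − 2004002 = 35438158.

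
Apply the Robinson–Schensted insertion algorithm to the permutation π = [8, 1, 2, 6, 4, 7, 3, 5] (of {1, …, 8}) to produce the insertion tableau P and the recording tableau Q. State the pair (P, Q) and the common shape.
P = [1, 2, 3, 5] / [4, 7] / [6] / [8];  Q = [1, 3, 4, 6] / [2, 8] / [5] / [7];  common shape = (4, 2, 1, 1)

Row-insert the values π_1, π_2, … into P one at a time, bumping the leftmost entry strictly greater than the inserted value down to the next row. The recording tableau Q records, in position (i, j), the step at which that cell was added to P.
  Insert 8 (step 1): P = [8];  Q = [1]
  Insert 1 (step 2): P = [1] / [8];  Q = [1] / [2]
  Insert 2 (step 3): P = [1, 2] / [8];  Q = [1, 3] / [2]
  Insert 6 (step 4): P = [1, 2, 6] / [8];  Q = [1, 3, 4] / [2]
  Insert 4 (step 5): P = [1, 2, 4] / [6] / [8];  Q = [1, 3, 4] / [2] / [5]
  Insert 7 (step 6): P = [1, 2, 4, 7] / [6] / [8];  Q = [1, 3, 4, 6] / [2] / [5]
  Insert 3 (step 7): P = [1, 2, 3, 7] / [4] / [6] / [8];  Q = [1, 3, 4, 6] / [2] / [5] / [7]
  Insert 5 (step 8): P = [1, 2, 3, 5] / [4, 7] / [6] / [8];  Q = [1, 3, 4, 6] / [2, 8] / [5] / [7]
Final shape: (4, 2, 1, 1).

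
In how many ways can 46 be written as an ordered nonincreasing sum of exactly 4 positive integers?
p(46, 4 parts) = 720

Partitions of n into exactly k parts are in bijection with partitions of n − k into at most k parts (subtract 1 from each part). So p(46, exactly 4) = p(42, parts ≤ 4). Computing via the recurrence p(m, j) = p(m, j−1) + p(m−j, j) gives 720.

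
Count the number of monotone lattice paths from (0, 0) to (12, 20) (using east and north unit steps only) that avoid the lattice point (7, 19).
Number of paths = 221846040

Total paths from (0, 0) to (12, 20): C(32, 12) = 225792840. Paths through (7, 19): (paths (0, 0) → (7, 19)) × (paths (7, 19) → (12, 20)) = C(26, 7) · C(6, 5) = 657800 · 6 = 3946800. Avoidance count = 225792840 − 3946800 = 221846040.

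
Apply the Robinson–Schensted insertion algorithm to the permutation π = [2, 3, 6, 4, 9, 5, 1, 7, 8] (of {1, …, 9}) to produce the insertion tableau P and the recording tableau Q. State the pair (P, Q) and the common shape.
P = [1, 3, 4, 5, 7, 8] / [2, 9] / [6];  Q = [1, 2, 3, 5, 8, 9] / [4, 6] / [7];  common shape = (6, 2, 1)

Row-insert the values π_1, π_2, … into P one at a time, bumping the leftmost entry strictly greater than the inserted value down to the next row. The recording tableau Q records, in position (i, j), the step at which that cell was added to P.
  Insert 2 (step 1): P = [2];  Q = [1]
  Insert 3 (step 2): P = [2, 3];  Q = [1, 2]
  Insert 6 (step 3): P = [2, 3, 6];  Q = [1, 2, 3]
  Insert 4 (step 4): P = [2, 3, 4] / [6];  Q = [1, 2, 3] / [4]
  Insert 9 (step 5): P = [2, 3, 4, 9] / [6];  Q = [1, 2, 3, 5] / [4]
  Insert 5 (step 6): P = [2, 3, 4, 5] / [6, 9];  Q = [1, 2, 3, 5] / [4, 6]
  Insert 1 (step 7): P = [1, 3, 4, 5] / [2, 9] / [6];  Q = [1, 2, 3, 5] / [4, 6] / [7]
  Insert 7 (step 8): P = [1, 3, 4, 5, 7] / [2, 9] / [6];  Q = [1, 2, 3, 5, 8] / [4, 6] / [7]
  Insert 8 (step 9): P = [1, 3, 4, 5, 7, 8] / [2, 9] / [6];  Q = [1, 2, 3, 5, 8, 9] / [4, 6] / [7]
Final shape: (6, 2, 1).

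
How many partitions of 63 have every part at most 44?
p(63, parts ≤ 44) = 1503902

Use the recurrence p(n, m) = p(n, m−1) + p(n−m, m): either the largest part is < m (count p(n, m−1)) or the largest part is exactly m (remove one copy of m, count p(n−m, m)). With p(0, ·) = 1 this gives p(63, parts ≤ 44) = 1503902. (By conjugating Young diagrams, this also counts partitions of 63 into at most 44 parts.)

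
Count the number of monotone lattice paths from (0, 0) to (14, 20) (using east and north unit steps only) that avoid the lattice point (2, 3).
Number of paths = 873016290

Total paths from (0, 0) to (14, 20): C(34, 14) = 1391975640. Paths through (2, 3): (paths (0, 0) → (2, 3)) × (paths (2, 3) → (14, 20)) = C(5, 2) · C(29, 12) = 10 · 51895935 = 518959350. Avoidance count = 1391975640 − 518959350 = 873016290.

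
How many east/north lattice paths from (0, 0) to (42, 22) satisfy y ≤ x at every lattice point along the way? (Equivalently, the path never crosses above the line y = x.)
Number of paths = 39239451565302240

By the reflection principle (André's argument), the number of monotone paths to (42, 22) with n ≤ m that never go above y = x is C(64, 42) − C(64, 43) = 80347448443237920 − 41107996877935680 = 39239451565302240.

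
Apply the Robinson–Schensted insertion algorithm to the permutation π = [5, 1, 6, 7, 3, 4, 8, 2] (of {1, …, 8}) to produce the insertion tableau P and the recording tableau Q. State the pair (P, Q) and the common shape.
P = [1, 2, 4, 8] / [3, 6, 7] / [5];  Q = [1, 3, 4, 7] / [2, 5, 6] / [8];  common shape = (4, 3, 1)

Row-insert the values π_1, π_2, … into P one at a time, bumping the leftmost entry strictly greater than the inserted value down to the next row. The recording tableau Q records, in position (i, j), the step at which that cell was added to P.
  Insert 5 (step 1): P = [5];  Q = [1]
  Insert 1 (step 2): P = [1] / [5];  Q = [1] / [2]
  Insert 6 (step 3): P = [1, 6] / [5];  Q = [1, 3] / [2]
  Insert 7 (step 4): P = [1, 6, 7] / [5];  Q = [1, 3, 4] / [2]
  Insert 3 (step 5): P = [1, 3, 7] / [5, 6];  Q = [1, 3, 4] / [2, 5]
  Insert 4 (step 6): P = [1, 3, 4] / [5, 6, 7];  Q = [1, 3, 4] / [2, 5, 6]
  Insert 8 (step 7): P = [1, 3, 4, 8] / [5, 6, 7];  Q = [1, 3, 4, 7] / [2, 5, 6]
  Insert 2 (step 8): P = [1, 2, 4, 8] / [3, 6, 7] / [5];  Q = [1, 3, 4, 7] / [2, 5, 6] / [8]
Final shape: (4, 3, 1).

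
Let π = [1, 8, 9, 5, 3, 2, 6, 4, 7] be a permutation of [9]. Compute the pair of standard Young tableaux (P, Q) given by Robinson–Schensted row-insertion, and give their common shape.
P = [1, 2, 4, 7] / [3, 6] / [5, 9] / [8];  Q = [1, 2, 3, 9] / [4, 7] / [5, 8] / [6];  common shape = (4, 2, 2, 1)

Row-insert the values π_1, π_2, … into P one at a time, bumping the leftmost entry strictly greater than the inserted value down to the next row. The recording tableau Q records, in position (i, j), the step at which that cell was added to P.
  Insert 1 (step 1): P = [1];  Q = [1]
  Insert 8 (step 2): P = [1, 8];  Q = [1, 2]
  Insert 9 (step 3): P = [1, 8, 9];  Q = [1, 2, 3]
  Insert 5 (step 4): P = [1, 5, 9] / [8];  Q = [1, 2, 3] / [4]
  Insert 3 (step 5): P = [1, 3, 9] / [5] / [8];  Q = [1, 2, 3] / [4] / [5]
  Insert 2 (step 6): P = [1, 2, 9] / [3] / [5] / [8];  Q = [1, 2, 3] / [4] / [5] / [6]
  Insert 6 (step 7): P = [1, 2, 6] / [3, 9] / [5] / [8];  Q = [1, 2, 3] / [4, 7] / [5] / [6]
  Insert 4 (step 8): P = [1, 2, 4] / [3, 6] / [5, 9] / [8];  Q = [1, 2, 3] / [4, 7] / [5, 8] / [6]
  Insert 7 (step 9): P = [1, 2, 4, 7] / [3, 6] / [5, 9] / [8];  Q = [1, 2, 3, 9] / [4, 7] / [5, 8] / [6]
Final shape: (4, 2, 2, 1).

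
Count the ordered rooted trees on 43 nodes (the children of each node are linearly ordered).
C_42 = 39044429911904443959240

These ordered rooted trees are counted by the Catalan number C_n = (1/(n + 1)) · C(2n, n). For n = 42: C_42 = (1/43) · C(84, 42) = 1678910486211891090247320/43 = 39044429911904443959240.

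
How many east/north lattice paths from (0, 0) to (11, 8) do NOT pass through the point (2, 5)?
Number of paths = 70962

Total paths from (0, 0) to (11, 8): C(19, 11) = 75582. Paths through (2, 5): (paths (0, 0) → (2, 5)) × (paths (2, 5) → (11, 8)) = C(7, 2) · C(12, 9) = 21 · 220 = 4620. Avoidance count = 75582 − 4620 = 70962.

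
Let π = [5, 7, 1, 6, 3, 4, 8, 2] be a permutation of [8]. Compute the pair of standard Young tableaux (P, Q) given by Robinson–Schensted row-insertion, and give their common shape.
P = [1, 2, 4, 8] / [3, 6] / [5] / [7];  Q = [1, 2, 6, 7] / [3, 4] / [5] / [8];  common shape = (4, 2, 1, 1)

Row-insert the values π_1, π_2, … into P one at a time, bumping the leftmost entry strictly greater than the inserted value down to the next row. The recording tableau Q records, in position (i, j), the step at which that cell was added to P.
  Insert 5 (step 1): P = [5];  Q = [1]
  Insert 7 (step 2): P = [5, 7];  Q = [1, 2]
  Insert 1 (step 3): P = [1, 7] / [5];  Q = [1, 2] / [3]
  Insert 6 (step 4): P = [1, 6] / [5, 7];  Q = [1, 2] / [3, 4]
  Insert 3 (step 5): P = [1, 3] / [5, 6] / [7];  Q = [1, 2] / [3, 4] / [5]
  Insert 4 (step 6): P = [1, 3, 4] / [5, 6] / [7];  Q = [1, 2, 6] / [3, 4] / [5]
  Insert 8 (step 7): P = [1, 3, 4, 8] / [5, 6] / [7];  Q = [1, 2, 6, 7] / [3, 4] / [5]
  Insert 2 (step 8): P = [1, 2, 4, 8] / [3, 6] / [5] / [7];  Q = [1, 2, 6, 7] / [3, 4] / [5] / [8]
Final shape: (4, 2, 1, 1).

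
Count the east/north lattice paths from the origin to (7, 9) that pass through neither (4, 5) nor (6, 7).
Number of paths = 4150

Inclusion–exclusion. Total paths: C(16, 7) = 11440. Through P₁: C(9, 4)·C(7, 3) = 4410. Through P₂: C(13, 6)·C(3, 1) = 5148. Since P₁ is strictly southwest of P₂, a monotone path through both must visit P₁ then P₂; paths through both = C(9, 4)·C(4, 2)·C(3, 1) = 2268. Avoid both = 11440 − 4410 − 5148 + 2268 = 4150.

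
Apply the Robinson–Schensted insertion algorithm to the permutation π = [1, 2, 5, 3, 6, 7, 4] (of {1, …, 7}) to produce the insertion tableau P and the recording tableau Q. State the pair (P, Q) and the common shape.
P = [1, 2, 3, 4, 7] / [5, 6];  Q = [1, 2, 3, 5, 6] / [4, 7];  common shape = (5, 2)

Row-insert the values π_1, π_2, … into P one at a time, bumping the leftmost entry strictly greater than the inserted value down to the next row. The recording tableau Q records, in position (i, j), the step at which that cell was added to P.
  Insert 1 (step 1): P = [1];  Q = [1]
  Insert 2 (step 2): P = [1, 2];  Q = [1, 2]
  Insert 5 (step 3): P = [1, 2, 5];  Q = [1, 2, 3]
  Insert 3 (step 4): P = [1, 2, 3] / [5];  Q = [1, 2, 3] / [4]
  Insert 6 (step 5): P = [1, 2, 3, 6] / [5];  Q = [1, 2, 3, 5] / [4]
  Insert 7 (step 6): P = [1, 2, 3, 6, 7] / [5];  Q = [1, 2, 3, 5, 6] / [4]
  Insert 4 (step 7): P = [1, 2, 3, 4, 7] / [5, 6];  Q = [1, 2, 3, 5, 6] / [4, 7]
Final shape: (5, 2).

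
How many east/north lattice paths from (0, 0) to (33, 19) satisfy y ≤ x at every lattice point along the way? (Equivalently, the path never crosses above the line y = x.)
Number of paths = 33688403180250

By the reflection principle (André's argument), the number of monotone paths to (33, 19) with n ≤ m that never go above y = x is C(52, 33) − C(52, 34) = 76360380541900 − 42671977361650 = 33688403180250.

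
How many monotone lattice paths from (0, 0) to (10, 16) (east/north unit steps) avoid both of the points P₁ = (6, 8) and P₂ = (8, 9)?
Number of paths = 3274414

Inclusion–exclusion. Total paths: C(26, 10) = 5311735. Through P₁: C(14, 6)·C(12, 4) = 1486485. Through P₂: C(17, 8)·C(9, 2) = 875160. Since P₁ is strictly southwest of P₂, a monotone path through both must visit P₁ then P₂; paths through both = C(14, 6)·C(3, 2)·C(9, 2) = 324324. Avoid both = 5311735 − 1486485 − 875160 + 324324 = 3274414.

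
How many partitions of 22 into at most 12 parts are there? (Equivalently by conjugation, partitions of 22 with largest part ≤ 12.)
p(22, parts ≤ 12) = 905

Use the recurrence p(n, m) = p(n, m−1) + p(n−m, m): either the largest part is < m (count p(n, m−1)) or the largest part is exactly m (remove one copy of m, count p(n−m, m)). With p(0, ·) = 1 this gives p(22, parts ≤ 12) = 905. (By conjugating Young diagrams, this also counts partitions of 22 into at most 12 parts.)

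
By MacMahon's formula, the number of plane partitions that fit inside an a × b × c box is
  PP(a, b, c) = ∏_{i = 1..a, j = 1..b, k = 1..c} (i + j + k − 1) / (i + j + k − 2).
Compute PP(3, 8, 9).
PP(3, 8, 9) = 198520691512

Evaluate the triple product over i = 1..3, j = 1..8, k = 1..9. The factors are (2/1) · (3/2) · (4/3) · (5/4) · (6/5) · (7/6) · (8/7) · (9/8) · … (216 factors total). The numerators and denominators telescope so the product is an integer; carrying out the multiplication exactly gives PP(3, 8, 9) = 198520691512.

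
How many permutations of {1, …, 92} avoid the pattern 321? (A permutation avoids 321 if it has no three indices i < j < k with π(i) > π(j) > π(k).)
C_92 = 15487357822491889407128326963778343232013931127835600

These 321-avoiding permutations are counted by the Catalan number C_n = (1/(n + 1)) · C(2n, n). For n = 92: C_92 = (1/93) · C(184, 92) = 1440324277491745714862934407631385920577295594888710800/93 = 15487357822491889407128326963778343232013931127835600.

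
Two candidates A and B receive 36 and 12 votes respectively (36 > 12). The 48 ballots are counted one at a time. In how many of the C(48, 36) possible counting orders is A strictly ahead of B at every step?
Strict-lead orderings = 34834267234

Total orderings of the 48 votes with 36 for A: C(48, 36) = 69668534468. By the Bertrand ballot formula (Cycle Lemma / reflection principle), the number of orderings in which A is strictly ahead of B throughout is (p − q)/(p + q) · C(p + q, p) = (36 − 12)/(36 + 12) · 69668534468 = 34834267234.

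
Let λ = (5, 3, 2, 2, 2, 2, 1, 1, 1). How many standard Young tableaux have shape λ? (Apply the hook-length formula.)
# SYT of shape (5, 3, 2, 2, 2, 2, 1, 1, 1) = 8953560

Hook-length formula: f^λ = n! / Π hook(c), product over all cells c of the Young diagram. For λ = (5, 3, 2, 2, 2, 2, 1, 1, 1), n = 19 boxes. Hook lengths by row (left-to-right, top-to-bottom): [13, 9, 4, 2, 1]; [10, 6, 1]; [8, 4]; [7, 3]; [6, 2]; [5, 1]; [3]; [2]; [1]. Product of hooks = 13586227200. So f^λ = 19! / 13586227200 = 121645100408832000 / 13586227200 = 8953560.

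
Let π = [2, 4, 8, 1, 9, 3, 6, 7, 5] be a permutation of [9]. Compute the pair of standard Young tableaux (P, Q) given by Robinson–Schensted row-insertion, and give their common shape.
P = [1, 3, 5, 7] / [2, 4, 6, 9] / [8];  Q = [1, 2, 3, 5] / [4, 6, 7, 8] / [9];  common shape = (4, 4, 1)

Row-insert the values π_1, π_2, … into P one at a time, bumping the leftmost entry strictly greater than the inserted value down to the next row. The recording tableau Q records, in position (i, j), the step at which that cell was added to P.
  Insert 2 (step 1): P = [2];  Q = [1]
  Insert 4 (step 2): P = [2, 4];  Q = [1, 2]
  Insert 8 (step 3): P = [2, 4, 8];  Q = [1, 2, 3]
  Insert 1 (step 4): P = [1, 4, 8] / [2];  Q = [1, 2, 3] / [4]
  Insert 9 (step 5): P = [1, 4, 8, 9] / [2];  Q = [1, 2, 3, 5] / [4]
  Insert 3 (step 6): P = [1, 3, 8, 9] / [2, 4];  Q = [1, 2, 3, 5] / [4, 6]
  Insert 6 (step 7): P = [1, 3, 6, 9] / [2, 4, 8];  Q = [1, 2, 3, 5] / [4, 6, 7]
  Insert 7 (step 8): P = [1, 3, 6, 7] / [2, 4, 8, 9];  Q = [1, 2, 3, 5] / [4, 6, 7, 8]
  Insert 5 (step 9): P = [1, 3, 5, 7] / [2, 4, 6, 9] / [8];  Q = [1, 2, 3, 5] / [4, 6, 7, 8] / [9]
Final shape: (4, 4, 1).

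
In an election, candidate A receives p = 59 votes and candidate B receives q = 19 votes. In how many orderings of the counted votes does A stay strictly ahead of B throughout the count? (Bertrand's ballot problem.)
Strict-lead orderings = 344237209563016000

Total orderings of the 78 votes with 59 for A: C(78, 59) = 671262558647881200. By the Bertrand ballot formula (Cycle Lemma / reflection principle), the number of orderings in which A is strictly ahead of B throughout is (p − q)/(p + q) · C(p + q, p) = (59 − 19)/(59 + 19) · 671262558647881200 = 344237209563016000.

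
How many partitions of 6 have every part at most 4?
p(6, parts ≤ 4) = 9

Partitions of 6 with all parts ≤ 4: 4+2, 4+1+1, 3+3, 3+2+1, 3+1+1+1, 2+2+2, 2+2+1+1, 2+1+1+1+1, 1+1+1+1+1+1. Count = 9.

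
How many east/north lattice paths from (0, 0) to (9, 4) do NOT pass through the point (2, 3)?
Number of paths = 635

Total paths from (0, 0) to (9, 4): C(13, 9) = 715. Paths through (2, 3): (paths (0, 0) → (2, 3)) × (paths (2, 3) → (9, 4)) = C(5, 2) · C(8, 7) = 10 · 8 = 80. Avoidance count = 715 − 80 = 635.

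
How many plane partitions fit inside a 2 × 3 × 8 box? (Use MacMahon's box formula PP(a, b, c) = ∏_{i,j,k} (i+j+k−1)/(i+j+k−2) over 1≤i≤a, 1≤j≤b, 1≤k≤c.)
PP(2, 3, 8) = 9075

Evaluate the triple product over i = 1..2, j = 1..3, k = 1..8. The factors are (2/1) · (3/2) · (4/3) · (5/4) · (6/5) · (7/6) · (8/7) · (9/8) · … (48 factors total). The numerators and denominators telescope so the product is an integer; carrying out the multiplication exactly gives PP(2, 3, 8) = 9075.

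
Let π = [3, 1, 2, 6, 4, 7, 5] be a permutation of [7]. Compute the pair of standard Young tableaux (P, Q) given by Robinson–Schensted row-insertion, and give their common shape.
P = [1, 2, 4, 5] / [3, 6, 7];  Q = [1, 3, 4, 6] / [2, 5, 7];  common shape = (4, 3)

Row-insert the values π_1, π_2, … into P one at a time, bumping the leftmost entry strictly greater than the inserted value down to the next row. The recording tableau Q records, in position (i, j), the step at which that cell was added to P.
  Insert 3 (step 1): P = [3];  Q = [1]
  Insert 1 (step 2): P = [1] / [3];  Q = [1] / [2]
  Insert 2 (step 3): P = [1, 2] / [3];  Q = [1, 3] / [2]
  Insert 6 (step 4): P = [1, 2, 6] / [3];  Q = [1, 3, 4] / [2]
  Insert 4 (step 5): P = [1, 2, 4] / [3, 6];  Q = [1, 3, 4] / [2, 5]
  Insert 7 (step 6): P = [1, 2, 4, 7] / [3, 6];  Q = [1, 3, 4, 6] / [2, 5]
  Insert 5 (step 7): P = [1, 2, 4, 5] / [3, 6, 7];  Q = [1, 3, 4, 6] / [2, 5, 7]
Final shape: (4, 3).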